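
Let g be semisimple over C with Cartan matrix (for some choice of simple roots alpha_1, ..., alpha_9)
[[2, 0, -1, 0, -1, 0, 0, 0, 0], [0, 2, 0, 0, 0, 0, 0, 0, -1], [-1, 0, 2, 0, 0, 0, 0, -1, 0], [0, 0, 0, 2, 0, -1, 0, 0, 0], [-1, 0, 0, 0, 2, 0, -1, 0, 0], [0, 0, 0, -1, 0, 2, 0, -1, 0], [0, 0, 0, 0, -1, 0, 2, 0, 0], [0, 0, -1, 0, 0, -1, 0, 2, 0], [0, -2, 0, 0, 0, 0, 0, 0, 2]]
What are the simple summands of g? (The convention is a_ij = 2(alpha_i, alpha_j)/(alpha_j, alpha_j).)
type A_7 ⊕ type B_2

The diagram associated to this matrix has two connected components: the simple roots {alpha_1, alpha_3, alpha_4, alpha_5, alpha_6, alpha_7, alpha_8} form a chain of 7 nodes with single edges (A_7), and {alpha_2, alpha_9} form a chain of 2 nodes with a double edge at one end; the terminal node there is the unique short simple root (B_2). A semisimple Lie algebra decomposes uniquely as the direct sum of simple ideals, one per connected component of its Dynkin diagram, so g ≅ A_7 ⊕ B_2 (dimension 63 + 10 = 73).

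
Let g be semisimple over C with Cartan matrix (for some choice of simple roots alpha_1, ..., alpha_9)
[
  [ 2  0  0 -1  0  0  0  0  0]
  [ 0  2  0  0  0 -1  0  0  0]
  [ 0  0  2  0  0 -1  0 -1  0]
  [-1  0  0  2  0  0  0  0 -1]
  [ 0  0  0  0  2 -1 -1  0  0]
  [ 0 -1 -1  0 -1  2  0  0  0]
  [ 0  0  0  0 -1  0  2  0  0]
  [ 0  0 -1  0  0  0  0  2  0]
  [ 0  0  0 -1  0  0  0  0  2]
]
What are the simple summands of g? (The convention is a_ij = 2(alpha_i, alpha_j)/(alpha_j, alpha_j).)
A_3 (sl(4)) + E_6

The diagram associated to this matrix has two connected components: the simple roots {alpha_1, alpha_4, alpha_9} form a chain of 3 nodes with single edges (A_3), and {alpha_2, alpha_3, alpha_5, alpha_6, alpha_7, alpha_8} form a chain of 5 nodes with one extra node attached to the third node from one end (E_6). A semisimple Lie algebra decomposes uniquely as the direct sum of simple ideals, one per connected component of its Dynkin diagram, so g ≅ A_3 ⊕ E_6 (dimension 15 + 78 = 93).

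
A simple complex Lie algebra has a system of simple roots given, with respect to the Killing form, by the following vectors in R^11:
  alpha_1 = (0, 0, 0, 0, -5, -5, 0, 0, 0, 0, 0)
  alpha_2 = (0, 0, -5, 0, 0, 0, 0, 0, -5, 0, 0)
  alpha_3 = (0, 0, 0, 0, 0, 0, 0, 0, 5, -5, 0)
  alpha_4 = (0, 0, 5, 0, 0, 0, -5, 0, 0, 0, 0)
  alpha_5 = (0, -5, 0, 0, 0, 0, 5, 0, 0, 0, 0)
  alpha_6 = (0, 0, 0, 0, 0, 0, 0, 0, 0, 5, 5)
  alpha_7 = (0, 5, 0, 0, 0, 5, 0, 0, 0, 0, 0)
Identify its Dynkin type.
Compute the Cartan integers a_ij = 2(alpha_i, alpha_j)/(alpha_j, alpha_j); the resulting 7x7 Cartan matrix is
[[2, 0, 0, 0, 0, 0, -1], [0, 2, -1, -1, 0, 0, 0], [0, -1, 2, 0, 0, -1, 0], [0, -1, 0, 2, -1, 0, 0], [0, 0, 0, -1, 2, 0, -1], [0, 0, -1, 0, 0, 2, 0], [-1, 0, 0, 0, -1, 0, 2]].
All simple roots have the same length, so the diagram is simply laced. The associated Dynkin diagram is a chain of 7 nodes with single edges (A_7), so the type is A_7 (the algebra sl(8)).

A_7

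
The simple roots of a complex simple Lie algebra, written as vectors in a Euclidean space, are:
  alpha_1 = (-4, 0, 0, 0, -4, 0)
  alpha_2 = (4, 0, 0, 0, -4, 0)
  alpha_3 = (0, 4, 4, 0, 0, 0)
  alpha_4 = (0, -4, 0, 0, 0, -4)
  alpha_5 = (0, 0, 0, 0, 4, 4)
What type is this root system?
D5

Compute the Cartan integers a_ij = 2(alpha_i, alpha_j)/(alpha_j, alpha_j); the resulting 5x5 Cartan matrix is
[[2, 0, 0, 0, -1], [0, 2, 0, 0, -1], [0, 0, 2, -1, 0], [0, 0, -1, 2, -1], [-1, -1, 0, -1, 2]].
All simple roots have the same length, so the diagram is simply laced. The associated Dynkin diagram is a chain of 3 nodes with a fork of two nodes at one end (D_5), so the type is D_5 (the algebra so(10)).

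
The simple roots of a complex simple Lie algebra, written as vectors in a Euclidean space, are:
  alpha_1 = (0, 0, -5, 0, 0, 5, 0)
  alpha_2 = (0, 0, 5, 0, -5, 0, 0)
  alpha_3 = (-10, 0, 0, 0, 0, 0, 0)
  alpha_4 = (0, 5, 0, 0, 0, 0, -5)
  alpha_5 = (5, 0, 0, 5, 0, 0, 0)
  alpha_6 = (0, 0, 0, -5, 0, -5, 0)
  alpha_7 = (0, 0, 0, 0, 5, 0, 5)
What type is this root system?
type C_7

Compute the Cartan integers a_ij = 2(alpha_i, alpha_j)/(alpha_j, alpha_j); the resulting 7x7 Cartan matrix is
[[2, -1, 0, 0, 0, -1, 0], [-1, 2, 0, 0, 0, 0, -1], [0, 0, 2, 0, -2, 0, 0], [0, 0, 0, 2, 0, 0, -1], [0, 0, -1, 0, 2, -1, 0], [-1, 0, 0, 0, -1, 2, 0], [0, -1, 0, -1, 0, 0, 2]].
The roots have two lengths (squared-length ratio 2:1); the short ones are alpha_{1,2,4,5,6,7}. The associated Dynkin diagram is a chain of 7 nodes with a double edge at one end; the terminal node there is the unique long simple root (C_7), so the type is C_7 (the algebra sp(14)).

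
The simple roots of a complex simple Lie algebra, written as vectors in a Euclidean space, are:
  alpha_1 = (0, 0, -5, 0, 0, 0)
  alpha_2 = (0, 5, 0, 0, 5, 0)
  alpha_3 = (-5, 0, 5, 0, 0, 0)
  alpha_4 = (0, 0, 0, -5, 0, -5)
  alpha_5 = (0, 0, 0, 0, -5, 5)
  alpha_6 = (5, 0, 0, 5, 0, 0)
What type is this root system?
Compute the Cartan integers a_ij = 2(alpha_i, alpha_j)/(alpha_j, alpha_j); the resulting 6x6 Cartan matrix is
[[2, 0, -1, 0, 0, 0], [0, 2, 0, 0, -1, 0], [-2, 0, 2, 0, 0, -1], [0, 0, 0, 2, -1, -1], [0, -1, 0, -1, 2, 0], [0, 0, -1, -1, 0, 2]].
The roots have two lengths (squared-length ratio 2:1); the short ones are alpha_{1}. The associated Dynkin diagram is a chain of 6 nodes with a double edge at one end; the terminal node there is the unique short simple root (B_6), so the type is B_6 (the algebra so(13)).

B_6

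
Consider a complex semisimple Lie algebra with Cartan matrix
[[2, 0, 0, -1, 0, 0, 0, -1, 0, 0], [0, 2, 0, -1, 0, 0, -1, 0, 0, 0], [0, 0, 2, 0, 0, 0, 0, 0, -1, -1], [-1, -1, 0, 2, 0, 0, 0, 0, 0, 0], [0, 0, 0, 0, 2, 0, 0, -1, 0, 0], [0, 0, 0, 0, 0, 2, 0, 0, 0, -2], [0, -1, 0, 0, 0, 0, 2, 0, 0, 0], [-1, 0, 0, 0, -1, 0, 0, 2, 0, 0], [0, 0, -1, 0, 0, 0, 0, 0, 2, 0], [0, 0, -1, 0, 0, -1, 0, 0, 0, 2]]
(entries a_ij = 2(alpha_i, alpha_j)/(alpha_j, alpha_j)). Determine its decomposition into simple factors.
The diagram associated to this matrix has two connected components: the simple roots {alpha_1, alpha_2, alpha_4, alpha_5, alpha_7, alpha_8} form a chain of 6 nodes with single edges (A_6), and {alpha_3, alpha_6, alpha_9, alpha_10} form a chain of 4 nodes with a double edge at one end; the terminal node there is the unique long simple root (C_4). A semisimple Lie algebra decomposes uniquely as the direct sum of simple ideals, one per connected component of its Dynkin diagram, so g ≅ A_6 ⊕ C_4 (dimension 48 + 36 = 84).

A_6 + C_4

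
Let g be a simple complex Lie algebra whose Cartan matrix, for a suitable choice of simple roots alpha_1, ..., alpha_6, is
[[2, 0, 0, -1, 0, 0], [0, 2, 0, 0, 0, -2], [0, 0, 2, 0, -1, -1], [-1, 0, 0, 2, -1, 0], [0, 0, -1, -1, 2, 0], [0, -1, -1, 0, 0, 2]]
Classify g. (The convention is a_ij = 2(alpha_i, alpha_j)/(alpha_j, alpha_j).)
type C_6

The matrix has rank 6 with 2's on the diagonal. Reading the off-diagonal entries as Dynkin edges (a single edge where a_ij = a_ji = -1; a double or triple edge where a_ij * a_ji = 2 or 3), the diagram is a chain of 6 nodes with a double edge at one end; the terminal node there is the unique long simple root (C_6). One simple-root ordering that puts it in standard form is (alpha_1, alpha_4, alpha_5, alpha_3, alpha_6, alpha_2). So the algebra is type C_6, i.e. sp(12).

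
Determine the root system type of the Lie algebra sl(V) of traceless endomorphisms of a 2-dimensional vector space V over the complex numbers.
A1

This is sl(2), which has dimension 2^2 - 1 = 3 and rank 2 - 1 = 1 (a Cartan subalgebra is the diagonal traceless matrices). In the classification of classical Lie algebras, the special linear algebra sl(n+1) has type A_n; here n = 1, so the Dynkin diagram is a chain of 1 nodes with single edges (A_1). Hence the type is A_1.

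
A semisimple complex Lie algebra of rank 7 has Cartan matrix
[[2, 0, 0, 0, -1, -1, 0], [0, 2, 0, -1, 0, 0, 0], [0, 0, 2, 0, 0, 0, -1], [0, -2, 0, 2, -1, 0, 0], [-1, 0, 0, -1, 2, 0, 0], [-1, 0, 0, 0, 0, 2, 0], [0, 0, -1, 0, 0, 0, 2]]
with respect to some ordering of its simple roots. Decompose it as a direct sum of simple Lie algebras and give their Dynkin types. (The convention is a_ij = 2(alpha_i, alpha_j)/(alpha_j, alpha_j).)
A_2 ⊕ B_5

The diagram associated to this matrix has two connected components: the simple roots {alpha_3, alpha_7} form a chain of 2 nodes with single edges (A_2), and {alpha_1, alpha_2, alpha_4, alpha_5, alpha_6} form a chain of 5 nodes with a double edge at one end; the terminal node there is the unique short simple root (B_5). A semisimple Lie algebra decomposes uniquely as the direct sum of simple ideals, one per connected component of its Dynkin diagram, so g ≅ A_2 ⊕ B_5 (dimension 8 + 55 = 63).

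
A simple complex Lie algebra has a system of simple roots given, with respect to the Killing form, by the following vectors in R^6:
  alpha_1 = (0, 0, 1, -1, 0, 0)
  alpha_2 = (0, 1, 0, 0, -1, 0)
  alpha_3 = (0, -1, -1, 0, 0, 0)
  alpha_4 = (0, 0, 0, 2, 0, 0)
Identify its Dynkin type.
Compute the Cartan integers a_ij = 2(alpha_i, alpha_j)/(alpha_j, alpha_j); the resulting 4x4 Cartan matrix is
[[2, 0, -1, -1], [0, 2, -1, 0], [-1, -1, 2, 0], [-2, 0, 0, 2]].
The roots have two lengths (squared-length ratio 2:1); the short ones are alpha_{1,2,3}. The associated Dynkin diagram is a chain of 4 nodes with a double edge at one end; the terminal node there is the unique long simple root (C_4), so the type is C_4 (the algebra sp(8)).

C_4 (sp(8))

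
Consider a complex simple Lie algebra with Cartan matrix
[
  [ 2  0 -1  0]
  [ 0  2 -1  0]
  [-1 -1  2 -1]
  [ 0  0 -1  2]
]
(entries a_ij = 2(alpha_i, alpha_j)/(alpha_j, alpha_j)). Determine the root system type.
The matrix has rank 4 with 2's on the diagonal. Reading the off-diagonal entries as Dynkin edges (a single edge where a_ij = a_ji = -1; a double or triple edge where a_ij * a_ji = 2 or 3), the diagram is a chain of 2 nodes with a fork of two nodes at one end (D_4). One simple-root ordering that puts it in standard form is (alpha_1, alpha_3, alpha_2, alpha_4). So the algebra is type D_4, i.e. so(8).

D_4 (so(8))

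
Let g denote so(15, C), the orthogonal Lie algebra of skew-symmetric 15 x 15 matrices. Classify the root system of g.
This is so(15) with 15 odd, which has dimension 15(15-1)/2 = 105 and rank (15-1)/2 = 7. In the classification of classical Lie algebras, the orthogonal algebra so(2n+1) in an odd number of variables has type B_n; here n = 7, so the Dynkin diagram is a chain of 7 nodes with a double edge at one end; the terminal node there is the unique short simple root (B_7). Hence the type is B_7.

type B_7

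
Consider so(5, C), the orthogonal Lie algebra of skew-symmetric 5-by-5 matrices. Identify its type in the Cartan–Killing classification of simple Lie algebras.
This is so(5) with 5 odd, which has dimension 5(5-1)/2 = 10 and rank (5-1)/2 = 2. In the classification of classical Lie algebras, the orthogonal algebra so(2n+1) in an odd number of variables has type B_n; here n = 2, so the Dynkin diagram is a chain of 2 nodes with a double edge at one end; the terminal node there is the unique short simple root (B_2). Hence the type is B_2.

B_2 (so(5))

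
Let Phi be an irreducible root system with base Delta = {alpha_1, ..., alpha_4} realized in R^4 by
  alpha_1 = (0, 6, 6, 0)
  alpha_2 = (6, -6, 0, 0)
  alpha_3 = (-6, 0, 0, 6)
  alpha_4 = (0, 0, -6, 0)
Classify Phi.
Compute the Cartan integers a_ij = 2(alpha_i, alpha_j)/(alpha_j, alpha_j); the resulting 4x4 Cartan matrix is
[[2, -1, 0, -2], [-1, 2, -1, 0], [0, -1, 2, 0], [-1, 0, 0, 2]].
The roots have two lengths (squared-length ratio 2:1); the short ones are alpha_{4}. The associated Dynkin diagram is a chain of 4 nodes with a double edge at one end; the terminal node there is the unique short simple root (B_4), so the type is B_4 (the algebra so(9)).

B4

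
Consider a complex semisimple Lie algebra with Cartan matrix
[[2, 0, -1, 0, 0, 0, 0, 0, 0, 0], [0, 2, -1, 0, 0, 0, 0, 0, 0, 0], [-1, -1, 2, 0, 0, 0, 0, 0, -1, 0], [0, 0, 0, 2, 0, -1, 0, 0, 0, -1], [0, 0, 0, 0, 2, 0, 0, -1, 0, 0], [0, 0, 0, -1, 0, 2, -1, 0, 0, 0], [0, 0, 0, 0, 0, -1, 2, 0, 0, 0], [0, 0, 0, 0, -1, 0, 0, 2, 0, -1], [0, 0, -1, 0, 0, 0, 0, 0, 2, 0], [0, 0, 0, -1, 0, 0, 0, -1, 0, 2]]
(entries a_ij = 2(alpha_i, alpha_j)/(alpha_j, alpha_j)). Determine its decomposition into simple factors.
The diagram associated to this matrix has two connected components: the simple roots {alpha_4, alpha_5, alpha_6, alpha_7, alpha_8, alpha_10} form a chain of 6 nodes with single edges (A_6), and {alpha_1, alpha_2, alpha_3, alpha_9} form a chain of 2 nodes with a fork of two nodes at one end (D_4). A semisimple Lie algebra decomposes uniquely as the direct sum of simple ideals, one per connected component of its Dynkin diagram, so g ≅ A_6 ⊕ D_4 (dimension 48 + 28 = 76).

A_6 (sl(7)) + D_4 (so(8))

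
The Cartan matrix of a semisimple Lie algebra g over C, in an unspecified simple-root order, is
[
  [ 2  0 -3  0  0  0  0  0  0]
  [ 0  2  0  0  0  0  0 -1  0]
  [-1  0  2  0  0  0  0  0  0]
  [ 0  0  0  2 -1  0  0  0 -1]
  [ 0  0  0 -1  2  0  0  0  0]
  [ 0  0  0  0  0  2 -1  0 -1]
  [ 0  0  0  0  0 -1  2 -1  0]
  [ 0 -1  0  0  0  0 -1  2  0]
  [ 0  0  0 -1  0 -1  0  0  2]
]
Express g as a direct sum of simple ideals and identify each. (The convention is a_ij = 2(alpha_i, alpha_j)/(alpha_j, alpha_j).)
A_7 (sl(8)) + G_2

The diagram associated to this matrix has two connected components: the simple roots {alpha_2, alpha_4, alpha_5, alpha_6, alpha_7, alpha_8, alpha_9} form a chain of 7 nodes with single edges (A_7), and {alpha_1, alpha_3} form two nodes joined by a triple edge (G_2). A semisimple Lie algebra decomposes uniquely as the direct sum of simple ideals, one per connected component of its Dynkin diagram, so g ≅ A_7 ⊕ G_2 (dimension 63 + 14 = 77).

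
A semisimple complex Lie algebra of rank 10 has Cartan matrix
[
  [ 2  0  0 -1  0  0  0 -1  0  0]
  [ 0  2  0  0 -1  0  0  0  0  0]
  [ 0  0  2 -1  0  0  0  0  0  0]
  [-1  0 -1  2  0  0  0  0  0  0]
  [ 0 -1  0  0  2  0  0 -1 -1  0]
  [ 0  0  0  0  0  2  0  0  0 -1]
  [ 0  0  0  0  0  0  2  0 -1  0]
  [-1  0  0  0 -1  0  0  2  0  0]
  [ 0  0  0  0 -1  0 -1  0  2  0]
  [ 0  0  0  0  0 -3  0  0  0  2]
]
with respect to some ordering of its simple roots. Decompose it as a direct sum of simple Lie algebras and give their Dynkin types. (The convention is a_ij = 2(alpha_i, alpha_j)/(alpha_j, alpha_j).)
The diagram associated to this matrix has two connected components: the simple roots {alpha_1, alpha_2, alpha_3, alpha_4, alpha_5, alpha_7, alpha_8, alpha_9} form a chain of 7 nodes with one extra node attached to the third node from one end (E_8), and {alpha_6, alpha_10} form two nodes joined by a triple edge (G_2). A semisimple Lie algebra decomposes uniquely as the direct sum of simple ideals, one per connected component of its Dynkin diagram, so g ≅ E_8 ⊕ G_2 (dimension 248 + 14 = 262).

type E_8 + type G_2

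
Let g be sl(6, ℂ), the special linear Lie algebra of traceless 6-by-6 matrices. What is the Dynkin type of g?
A_5 (sl(6))

This is sl(6), which has dimension 6^2 - 1 = 35 and rank 6 - 1 = 5 (a Cartan subalgebra is the diagonal traceless matrices). In the classification of classical Lie algebras, the special linear algebra sl(n+1) has type A_n; here n = 5, so the Dynkin diagram is a chain of 5 nodes with single edges (A_5). Hence the type is A_5.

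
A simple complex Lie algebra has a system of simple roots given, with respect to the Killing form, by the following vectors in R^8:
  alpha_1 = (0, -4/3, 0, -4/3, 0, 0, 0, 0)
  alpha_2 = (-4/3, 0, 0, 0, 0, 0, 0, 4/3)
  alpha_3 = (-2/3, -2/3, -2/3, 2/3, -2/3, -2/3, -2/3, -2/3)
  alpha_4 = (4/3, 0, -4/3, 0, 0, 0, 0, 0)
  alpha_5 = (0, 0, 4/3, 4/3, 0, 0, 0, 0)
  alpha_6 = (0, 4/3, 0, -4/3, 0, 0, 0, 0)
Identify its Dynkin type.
E_6

Compute the Cartan integers a_ij = 2(alpha_i, alpha_j)/(alpha_j, alpha_j); the resulting 6x6 Cartan matrix is
[[2, 0, 0, 0, -1, 0], [0, 2, 0, -1, 0, 0], [0, 0, 2, 0, 0, -1], [0, -1, 0, 2, -1, 0], [-1, 0, 0, -1, 2, -1], [0, 0, -1, 0, -1, 2]].
All simple roots have the same length, so the diagram is simply laced. The associated Dynkin diagram is a chain of 5 nodes with one extra node attached to the third node from one end (E_6), so the type is E_6.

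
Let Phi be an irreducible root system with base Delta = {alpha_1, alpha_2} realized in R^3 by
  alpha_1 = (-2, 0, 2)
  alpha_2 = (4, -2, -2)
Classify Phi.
Compute the Cartan integers a_ij = 2(alpha_i, alpha_j)/(alpha_j, alpha_j); the resulting 2x2 Cartan matrix is
[[2, -1], [-3, 2]].
The roots have two lengths (squared-length ratio 3:1); the short ones are alpha_{1}. The associated Dynkin diagram is two nodes joined by a triple edge (G_2), so the type is G_2.

type G_2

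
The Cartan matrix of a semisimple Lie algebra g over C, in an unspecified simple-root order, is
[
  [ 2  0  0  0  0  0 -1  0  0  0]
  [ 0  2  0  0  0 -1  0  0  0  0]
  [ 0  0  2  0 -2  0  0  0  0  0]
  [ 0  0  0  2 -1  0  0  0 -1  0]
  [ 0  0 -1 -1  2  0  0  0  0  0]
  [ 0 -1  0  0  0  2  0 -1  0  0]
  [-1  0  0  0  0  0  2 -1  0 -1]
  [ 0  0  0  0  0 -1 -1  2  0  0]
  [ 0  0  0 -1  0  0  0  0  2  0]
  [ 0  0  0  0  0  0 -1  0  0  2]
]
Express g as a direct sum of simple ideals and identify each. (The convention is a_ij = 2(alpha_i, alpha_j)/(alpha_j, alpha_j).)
type C_4 ⊕ type D_6

The diagram associated to this matrix has two connected components: the simple roots {alpha_3, alpha_4, alpha_5, alpha_9} form a chain of 4 nodes with a double edge at one end; the terminal node there is the unique long simple root (C_4), and {alpha_1, alpha_2, alpha_6, alpha_7, alpha_8, alpha_10} form a chain of 4 nodes with a fork of two nodes at one end (D_6). A semisimple Lie algebra decomposes uniquely as the direct sum of simple ideals, one per connected component of its Dynkin diagram, so g ≅ C_4 ⊕ D_6 (dimension 36 + 66 = 102).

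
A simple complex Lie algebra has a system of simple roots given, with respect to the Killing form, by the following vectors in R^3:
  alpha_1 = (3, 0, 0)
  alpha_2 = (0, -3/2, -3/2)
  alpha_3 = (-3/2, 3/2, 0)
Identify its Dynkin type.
C_3 (sp(6))

Compute the Cartan integers a_ij = 2(alpha_i, alpha_j)/(alpha_j, alpha_j); the resulting 3x3 Cartan matrix is
[[2, 0, -2], [0, 2, -1], [-1, -1, 2]].
The roots have two lengths (squared-length ratio 2:1); the short ones are alpha_{2,3}. The associated Dynkin diagram is a chain of 3 nodes with a double edge at one end; the terminal node there is the unique long simple root (C_3), so the type is C_3 (the algebra sp(6)).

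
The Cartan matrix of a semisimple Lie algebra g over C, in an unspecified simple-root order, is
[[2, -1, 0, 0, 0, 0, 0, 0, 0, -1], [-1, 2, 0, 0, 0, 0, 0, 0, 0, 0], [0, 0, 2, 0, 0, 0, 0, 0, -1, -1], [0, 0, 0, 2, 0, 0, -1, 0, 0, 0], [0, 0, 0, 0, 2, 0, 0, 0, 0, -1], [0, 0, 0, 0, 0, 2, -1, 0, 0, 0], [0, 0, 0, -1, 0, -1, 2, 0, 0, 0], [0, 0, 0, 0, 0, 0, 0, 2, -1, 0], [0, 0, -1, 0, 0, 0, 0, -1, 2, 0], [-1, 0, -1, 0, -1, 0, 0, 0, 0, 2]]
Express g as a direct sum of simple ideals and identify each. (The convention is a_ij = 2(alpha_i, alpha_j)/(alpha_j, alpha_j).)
type A_3 ⊕ type E_7

The diagram associated to this matrix has two connected components: the simple roots {alpha_4, alpha_6, alpha_7} form a chain of 3 nodes with single edges (A_3), and {alpha_1, alpha_2, alpha_3, alpha_5, alpha_8, alpha_9, alpha_10} form a chain of 6 nodes with one extra node attached to the third node from one end (E_7). A semisimple Lie algebra decomposes uniquely as the direct sum of simple ideals, one per connected component of its Dynkin diagram, so g ≅ A_3 ⊕ E_7 (dimension 15 + 133 = 148).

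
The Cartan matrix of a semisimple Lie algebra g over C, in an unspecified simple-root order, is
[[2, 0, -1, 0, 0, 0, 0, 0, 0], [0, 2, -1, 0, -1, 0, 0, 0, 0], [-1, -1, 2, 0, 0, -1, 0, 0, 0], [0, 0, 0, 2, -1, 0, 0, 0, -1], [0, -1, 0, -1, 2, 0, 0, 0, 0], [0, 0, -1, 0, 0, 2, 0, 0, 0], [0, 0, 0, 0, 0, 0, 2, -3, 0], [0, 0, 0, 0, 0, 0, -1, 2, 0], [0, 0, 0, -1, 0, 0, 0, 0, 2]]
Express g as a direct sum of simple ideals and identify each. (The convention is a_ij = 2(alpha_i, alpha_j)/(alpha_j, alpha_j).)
The diagram associated to this matrix has two connected components: the simple roots {alpha_1, alpha_2, alpha_3, alpha_4, alpha_5, alpha_6, alpha_9} form a chain of 5 nodes with a fork of two nodes at one end (D_7), and {alpha_7, alpha_8} form two nodes joined by a triple edge (G_2). A semisimple Lie algebra decomposes uniquely as the direct sum of simple ideals, one per connected component of its Dynkin diagram, so g ≅ D_7 ⊕ G_2 (dimension 91 + 14 = 105).

D_7 ⊕ G_2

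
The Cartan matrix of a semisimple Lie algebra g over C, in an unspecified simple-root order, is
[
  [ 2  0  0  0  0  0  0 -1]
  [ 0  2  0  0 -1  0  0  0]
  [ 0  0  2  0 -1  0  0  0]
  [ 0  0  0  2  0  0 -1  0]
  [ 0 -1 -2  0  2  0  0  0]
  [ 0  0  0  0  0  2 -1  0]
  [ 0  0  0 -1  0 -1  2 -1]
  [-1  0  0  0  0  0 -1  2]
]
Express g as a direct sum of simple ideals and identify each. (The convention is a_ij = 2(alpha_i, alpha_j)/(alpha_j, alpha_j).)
The diagram associated to this matrix has two connected components: the simple roots {alpha_2, alpha_3, alpha_5} form a chain of 3 nodes with a double edge at one end; the terminal node there is the unique short simple root (B_3), and {alpha_1, alpha_4, alpha_6, alpha_7, alpha_8} form a chain of 3 nodes with a fork of two nodes at one end (D_5). A semisimple Lie algebra decomposes uniquely as the direct sum of simple ideals, one per connected component of its Dynkin diagram, so g ≅ B_3 ⊕ D_5 (dimension 21 + 45 = 66).

B_3 (so(7)) ⊕ D_5 (so(10))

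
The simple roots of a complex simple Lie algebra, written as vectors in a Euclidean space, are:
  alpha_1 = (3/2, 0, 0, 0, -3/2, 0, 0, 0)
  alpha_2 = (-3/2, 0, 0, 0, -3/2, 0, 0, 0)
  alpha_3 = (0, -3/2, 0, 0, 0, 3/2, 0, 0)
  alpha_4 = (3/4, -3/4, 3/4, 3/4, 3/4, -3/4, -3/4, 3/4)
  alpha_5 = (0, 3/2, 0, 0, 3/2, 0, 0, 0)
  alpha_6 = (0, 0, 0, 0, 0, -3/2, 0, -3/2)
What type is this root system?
E_6

Compute the Cartan integers a_ij = 2(alpha_i, alpha_j)/(alpha_j, alpha_j); the resulting 6x6 Cartan matrix is
[[2, 0, 0, 0, -1, 0], [0, 2, 0, -1, -1, 0], [0, 0, 2, 0, -1, -1], [0, -1, 0, 2, 0, 0], [-1, -1, -1, 0, 2, 0], [0, 0, -1, 0, 0, 2]].
All simple roots have the same length, so the diagram is simply laced. The associated Dynkin diagram is a chain of 5 nodes with one extra node attached to the third node from one end (E_6), so the type is E_6.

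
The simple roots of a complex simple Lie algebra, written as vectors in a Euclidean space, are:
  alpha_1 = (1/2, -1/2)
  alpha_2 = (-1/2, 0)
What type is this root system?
Compute the Cartan integers a_ij = 2(alpha_i, alpha_j)/(alpha_j, alpha_j); the resulting 2x2 Cartan matrix is
[[2, -2], [-1, 2]].
The roots have two lengths (squared-length ratio 2:1); the short ones are alpha_{2}. The associated Dynkin diagram is a chain of 2 nodes with a double edge at one end; the terminal node there is the unique short simple root (B_2), so the type is B_2 (the algebra so(5)).

type B_2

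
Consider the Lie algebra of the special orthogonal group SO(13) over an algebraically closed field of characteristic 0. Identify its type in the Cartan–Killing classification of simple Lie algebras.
This is so(13) with 13 odd, which has dimension 13(13-1)/2 = 78 and rank (13-1)/2 = 6. In the classification of classical Lie algebras, the orthogonal algebra so(2n+1) in an odd number of variables has type B_n; here n = 6, so the Dynkin diagram is a chain of 6 nodes with a double edge at one end; the terminal node there is the unique short simple root (B_6). Hence the type is B_6.

B6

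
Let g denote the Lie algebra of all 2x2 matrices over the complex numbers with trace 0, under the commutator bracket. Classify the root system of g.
This is sl(2), which has dimension 2^2 - 1 = 3 and rank 2 - 1 = 1 (a Cartan subalgebra is the diagonal traceless matrices). In the classification of classical Lie algebras, the special linear algebra sl(n+1) has type A_n; here n = 1, so the Dynkin diagram is a chain of 1 nodes with single edges (A_1). Hence the type is A_1.

type A_1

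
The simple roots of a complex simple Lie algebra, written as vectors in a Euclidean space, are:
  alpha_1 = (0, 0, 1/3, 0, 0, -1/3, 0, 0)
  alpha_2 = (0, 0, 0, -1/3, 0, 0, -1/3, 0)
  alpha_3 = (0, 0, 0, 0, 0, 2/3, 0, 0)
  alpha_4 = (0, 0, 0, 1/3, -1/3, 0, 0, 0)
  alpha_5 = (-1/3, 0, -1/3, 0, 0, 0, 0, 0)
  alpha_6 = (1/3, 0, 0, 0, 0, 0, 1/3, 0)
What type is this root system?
type C_6

Compute the Cartan integers a_ij = 2(alpha_i, alpha_j)/(alpha_j, alpha_j); the resulting 6x6 Cartan matrix is
[[2, 0, -1, 0, -1, 0], [0, 2, 0, -1, 0, -1], [-2, 0, 2, 0, 0, 0], [0, -1, 0, 2, 0, 0], [-1, 0, 0, 0, 2, -1], [0, -1, 0, 0, -1, 2]].
The roots have two lengths (squared-length ratio 2:1); the short ones are alpha_{1,2,4,5,6}. The associated Dynkin diagram is a chain of 6 nodes with a double edge at one end; the terminal node there is the unique long simple root (C_6), so the type is C_6 (the algebra sp(12)).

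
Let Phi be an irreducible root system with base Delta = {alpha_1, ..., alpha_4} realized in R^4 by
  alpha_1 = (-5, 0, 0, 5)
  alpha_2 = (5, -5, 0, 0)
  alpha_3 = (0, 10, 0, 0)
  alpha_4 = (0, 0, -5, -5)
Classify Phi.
Compute the Cartan integers a_ij = 2(alpha_i, alpha_j)/(alpha_j, alpha_j); the resulting 4x4 Cartan matrix is
[[2, -1, 0, -1], [-1, 2, -1, 0], [0, -2, 2, 0], [-1, 0, 0, 2]].
The roots have two lengths (squared-length ratio 2:1); the short ones are alpha_{1,2,4}. The associated Dynkin diagram is a chain of 4 nodes with a double edge at one end; the terminal node there is the unique long simple root (C_4), so the type is C_4 (the algebra sp(8)).

C_4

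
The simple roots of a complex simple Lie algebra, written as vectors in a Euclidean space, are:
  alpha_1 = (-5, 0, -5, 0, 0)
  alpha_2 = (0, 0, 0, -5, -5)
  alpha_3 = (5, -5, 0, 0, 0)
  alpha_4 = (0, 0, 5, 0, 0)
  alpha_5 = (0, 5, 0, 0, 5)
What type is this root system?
type B_5

Compute the Cartan integers a_ij = 2(alpha_i, alpha_j)/(alpha_j, alpha_j); the resulting 5x5 Cartan matrix is
[[2, 0, -1, -2, 0], [0, 2, 0, 0, -1], [-1, 0, 2, 0, -1], [-1, 0, 0, 2, 0], [0, -1, -1, 0, 2]].
The roots have two lengths (squared-length ratio 2:1); the short ones are alpha_{4}. The associated Dynkin diagram is a chain of 5 nodes with a double edge at one end; the terminal node there is the unique short simple root (B_5), so the type is B_5 (the algebra so(11)).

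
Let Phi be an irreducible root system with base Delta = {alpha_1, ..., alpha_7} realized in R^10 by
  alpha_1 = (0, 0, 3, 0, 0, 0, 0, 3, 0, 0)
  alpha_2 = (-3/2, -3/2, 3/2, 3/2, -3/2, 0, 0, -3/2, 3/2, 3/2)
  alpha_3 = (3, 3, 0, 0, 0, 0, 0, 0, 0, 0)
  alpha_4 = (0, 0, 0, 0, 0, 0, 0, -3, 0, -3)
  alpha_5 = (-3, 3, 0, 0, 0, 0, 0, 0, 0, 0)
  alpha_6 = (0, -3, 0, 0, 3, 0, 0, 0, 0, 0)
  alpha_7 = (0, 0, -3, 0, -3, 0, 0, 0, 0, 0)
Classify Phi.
E_7

Compute the Cartan integers a_ij = 2(alpha_i, alpha_j)/(alpha_j, alpha_j); the resulting 7x7 Cartan matrix is
[[2, 0, 0, -1, 0, 0, -1], [0, 2, -1, 0, 0, 0, 0], [0, -1, 2, 0, 0, -1, 0], [-1, 0, 0, 2, 0, 0, 0], [0, 0, 0, 0, 2, -1, 0], [0, 0, -1, 0, -1, 2, -1], [-1, 0, 0, 0, 0, -1, 2]].
All simple roots have the same length, so the diagram is simply laced. The associated Dynkin diagram is a chain of 6 nodes with one extra node attached to the third node from one end (E_7), so the type is E_7.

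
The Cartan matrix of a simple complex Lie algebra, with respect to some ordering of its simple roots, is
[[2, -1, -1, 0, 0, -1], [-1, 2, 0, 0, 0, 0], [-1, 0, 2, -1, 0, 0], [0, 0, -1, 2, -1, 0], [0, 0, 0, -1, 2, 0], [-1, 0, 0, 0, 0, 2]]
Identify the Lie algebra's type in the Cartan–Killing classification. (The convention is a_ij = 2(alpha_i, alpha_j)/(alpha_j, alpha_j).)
D_6

The matrix has rank 6 with 2's on the diagonal. Reading the off-diagonal entries as Dynkin edges (a single edge where a_ij = a_ji = -1; a double or triple edge where a_ij * a_ji = 2 or 3), the diagram is a chain of 4 nodes with a fork of two nodes at one end (D_6). One simple-root ordering that puts it in standard form is (alpha_5, alpha_4, alpha_3, alpha_1, alpha_2, alpha_6). So the algebra is type D_6, i.e. so(12).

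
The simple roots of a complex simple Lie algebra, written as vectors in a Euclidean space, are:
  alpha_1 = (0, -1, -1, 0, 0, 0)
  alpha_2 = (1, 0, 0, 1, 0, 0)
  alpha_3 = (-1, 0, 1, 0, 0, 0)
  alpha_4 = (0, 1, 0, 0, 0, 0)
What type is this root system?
Compute the Cartan integers a_ij = 2(alpha_i, alpha_j)/(alpha_j, alpha_j); the resulting 4x4 Cartan matrix is
[[2, 0, -1, -2], [0, 2, -1, 0], [-1, -1, 2, 0], [-1, 0, 0, 2]].
The roots have two lengths (squared-length ratio 2:1); the short ones are alpha_{4}. The associated Dynkin diagram is a chain of 4 nodes with a double edge at one end; the terminal node there is the unique short simple root (B_4), so the type is B_4 (the algebra so(9)).

type B_4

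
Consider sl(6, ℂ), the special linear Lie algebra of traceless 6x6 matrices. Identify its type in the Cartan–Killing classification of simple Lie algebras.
This is sl(6), which has dimension 6^2 - 1 = 35 and rank 6 - 1 = 5 (a Cartan subalgebra is the diagonal traceless matrices). In the classification of classical Lie algebras, the special linear algebra sl(n+1) has type A_n; here n = 5, so the Dynkin diagram is a chain of 5 nodes with single edges (A_5). Hence the type is A_5.

A5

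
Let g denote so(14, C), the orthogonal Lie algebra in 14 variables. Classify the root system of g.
type D_7

This is so(14) with 14 even, which has dimension 14(14-1)/2 = 91 and rank 14/2 = 7. In the classification of classical Lie algebras, the orthogonal algebra so(2n) in an even number of variables has type D_n; here n = 7, so the Dynkin diagram is a chain of 5 nodes with a fork of two nodes at one end (D_7). Hence the type is D_7.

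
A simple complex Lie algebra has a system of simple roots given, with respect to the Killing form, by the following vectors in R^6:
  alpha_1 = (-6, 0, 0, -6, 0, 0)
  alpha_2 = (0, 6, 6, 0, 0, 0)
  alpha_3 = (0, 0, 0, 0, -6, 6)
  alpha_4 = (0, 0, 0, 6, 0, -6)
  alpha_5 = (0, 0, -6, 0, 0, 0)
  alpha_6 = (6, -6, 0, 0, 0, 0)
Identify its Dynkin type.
type B_6

Compute the Cartan integers a_ij = 2(alpha_i, alpha_j)/(alpha_j, alpha_j); the resulting 6x6 Cartan matrix is
[[2, 0, 0, -1, 0, -1], [0, 2, 0, 0, -2, -1], [0, 0, 2, -1, 0, 0], [-1, 0, -1, 2, 0, 0], [0, -1, 0, 0, 2, 0], [-1, -1, 0, 0, 0, 2]].
The roots have two lengths (squared-length ratio 2:1); the short ones are alpha_{5}. The associated Dynkin diagram is a chain of 6 nodes with a double edge at one end; the terminal node there is the unique short simple root (B_6), so the type is B_6 (the algebra so(13)).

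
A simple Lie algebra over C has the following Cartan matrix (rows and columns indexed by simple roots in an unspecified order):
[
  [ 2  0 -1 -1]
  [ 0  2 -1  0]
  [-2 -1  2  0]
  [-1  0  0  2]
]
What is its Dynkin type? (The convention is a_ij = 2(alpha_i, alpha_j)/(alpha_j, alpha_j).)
type F_4

The matrix has rank 4 with 2's on the diagonal. Reading the off-diagonal entries as Dynkin edges (a single edge where a_ij = a_ji = -1; a double or triple edge where a_ij * a_ji = 2 or 3), the diagram is a chain of 4 nodes with a double edge between the middle two (F_4). One simple-root ordering that puts it in standard form is (alpha_2, alpha_3, alpha_1, alpha_4). So the algebra is type F_4.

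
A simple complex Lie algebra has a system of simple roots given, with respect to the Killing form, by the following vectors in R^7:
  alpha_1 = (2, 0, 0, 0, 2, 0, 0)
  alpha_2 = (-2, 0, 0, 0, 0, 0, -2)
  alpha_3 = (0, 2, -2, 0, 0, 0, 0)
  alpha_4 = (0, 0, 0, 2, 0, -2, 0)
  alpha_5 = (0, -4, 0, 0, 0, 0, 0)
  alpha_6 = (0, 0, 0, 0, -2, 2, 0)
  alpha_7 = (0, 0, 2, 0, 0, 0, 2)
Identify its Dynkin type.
Compute the Cartan integers a_ij = 2(alpha_i, alpha_j)/(alpha_j, alpha_j); the resulting 7x7 Cartan matrix is
[[2, -1, 0, 0, 0, -1, 0], [-1, 2, 0, 0, 0, 0, -1], [0, 0, 2, 0, -1, 0, -1], [0, 0, 0, 2, 0, -1, 0], [0, 0, -2, 0, 2, 0, 0], [-1, 0, 0, -1, 0, 2, 0], [0, -1, -1, 0, 0, 0, 2]].
The roots have two lengths (squared-length ratio 2:1); the short ones are alpha_{1,2,3,4,6,7}. The associated Dynkin diagram is a chain of 7 nodes with a double edge at one end; the terminal node there is the unique long simple root (C_7), so the type is C_7 (the algebra sp(14)).

C7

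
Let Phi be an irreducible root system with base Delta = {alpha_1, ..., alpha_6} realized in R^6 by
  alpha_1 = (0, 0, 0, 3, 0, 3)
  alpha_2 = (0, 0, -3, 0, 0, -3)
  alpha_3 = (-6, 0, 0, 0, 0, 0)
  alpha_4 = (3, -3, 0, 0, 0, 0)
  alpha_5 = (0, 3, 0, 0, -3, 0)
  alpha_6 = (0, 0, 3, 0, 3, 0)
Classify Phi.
Compute the Cartan integers a_ij = 2(alpha_i, alpha_j)/(alpha_j, alpha_j); the resulting 6x6 Cartan matrix is
[[2, -1, 0, 0, 0, 0], [-1, 2, 0, 0, 0, -1], [0, 0, 2, -2, 0, 0], [0, 0, -1, 2, -1, 0], [0, 0, 0, -1, 2, -1], [0, -1, 0, 0, -1, 2]].
The roots have two lengths (squared-length ratio 2:1); the short ones are alpha_{1,2,4,5,6}. The associated Dynkin diagram is a chain of 6 nodes with a double edge at one end; the terminal node there is the unique long simple root (C_6), so the type is C_6 (the algebra sp(12)).

C6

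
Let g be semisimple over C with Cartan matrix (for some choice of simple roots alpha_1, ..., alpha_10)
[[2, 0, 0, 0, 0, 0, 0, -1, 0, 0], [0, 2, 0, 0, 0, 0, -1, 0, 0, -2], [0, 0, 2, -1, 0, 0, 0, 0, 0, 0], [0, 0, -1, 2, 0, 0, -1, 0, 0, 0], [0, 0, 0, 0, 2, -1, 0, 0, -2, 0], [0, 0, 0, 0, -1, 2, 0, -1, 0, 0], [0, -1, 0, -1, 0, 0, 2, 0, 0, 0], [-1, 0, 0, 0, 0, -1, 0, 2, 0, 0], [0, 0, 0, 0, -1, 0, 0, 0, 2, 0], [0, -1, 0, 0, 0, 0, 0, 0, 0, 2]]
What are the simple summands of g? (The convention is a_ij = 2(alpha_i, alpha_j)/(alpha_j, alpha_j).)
B_5 (so(11)) ⊕ B_5 (so(11))

The diagram associated to this matrix has two connected components: the simple roots {alpha_2, alpha_3, alpha_4, alpha_7, alpha_10} form a chain of 5 nodes with a double edge at one end; the terminal node there is the unique short simple root (B_5), and {alpha_1, alpha_5, alpha_6, alpha_8, alpha_9} form a chain of 5 nodes with a double edge at one end; the terminal node there is the unique short simple root (B_5). A semisimple Lie algebra decomposes uniquely as the direct sum of simple ideals, one per connected component of its Dynkin diagram, so g ≅ B_5 ⊕ B_5 (dimension 55 + 55 = 110).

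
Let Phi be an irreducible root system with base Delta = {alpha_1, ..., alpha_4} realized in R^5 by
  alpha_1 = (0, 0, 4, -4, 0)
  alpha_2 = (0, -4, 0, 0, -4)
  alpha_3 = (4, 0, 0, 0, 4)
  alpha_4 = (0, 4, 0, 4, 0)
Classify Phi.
Compute the Cartan integers a_ij = 2(alpha_i, alpha_j)/(alpha_j, alpha_j); the resulting 4x4 Cartan matrix is
[[2, 0, 0, -1], [0, 2, -1, -1], [0, -1, 2, 0], [-1, -1, 0, 2]].
All simple roots have the same length, so the diagram is simply laced. The associated Dynkin diagram is a chain of 4 nodes with single edges (A_4), so the type is A_4 (the algebra sl(5)).

A_4 (sl(5))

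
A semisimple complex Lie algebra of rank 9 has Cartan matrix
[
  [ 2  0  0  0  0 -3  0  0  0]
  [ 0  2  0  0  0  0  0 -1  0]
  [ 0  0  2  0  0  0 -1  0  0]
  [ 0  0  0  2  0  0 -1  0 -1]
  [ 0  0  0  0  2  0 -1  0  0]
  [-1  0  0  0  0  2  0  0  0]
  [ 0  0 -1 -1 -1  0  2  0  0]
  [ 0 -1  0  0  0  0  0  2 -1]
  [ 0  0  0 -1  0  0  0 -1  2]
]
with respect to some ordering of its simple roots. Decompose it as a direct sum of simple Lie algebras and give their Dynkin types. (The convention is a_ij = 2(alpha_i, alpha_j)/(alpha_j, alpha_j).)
The diagram associated to this matrix has two connected components: the simple roots {alpha_2, alpha_3, alpha_4, alpha_5, alpha_7, alpha_8, alpha_9} form a chain of 5 nodes with a fork of two nodes at one end (D_7), and {alpha_1, alpha_6} form two nodes joined by a triple edge (G_2). A semisimple Lie algebra decomposes uniquely as the direct sum of simple ideals, one per connected component of its Dynkin diagram, so g ≅ D_7 ⊕ G_2 (dimension 91 + 14 = 105).

D_7 ⊕ G_2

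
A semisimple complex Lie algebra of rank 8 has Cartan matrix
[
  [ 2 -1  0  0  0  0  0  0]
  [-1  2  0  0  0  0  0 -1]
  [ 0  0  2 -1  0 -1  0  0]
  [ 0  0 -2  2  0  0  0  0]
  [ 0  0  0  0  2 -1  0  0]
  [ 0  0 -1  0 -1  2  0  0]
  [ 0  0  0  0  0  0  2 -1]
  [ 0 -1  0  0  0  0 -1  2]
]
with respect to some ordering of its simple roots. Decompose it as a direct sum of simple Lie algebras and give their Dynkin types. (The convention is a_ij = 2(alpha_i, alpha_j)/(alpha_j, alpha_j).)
type A_4 + type C_4

The diagram associated to this matrix has two connected components: the simple roots {alpha_1, alpha_2, alpha_7, alpha_8} form a chain of 4 nodes with single edges (A_4), and {alpha_3, alpha_4, alpha_5, alpha_6} form a chain of 4 nodes with a double edge at one end; the terminal node there is the unique long simple root (C_4). A semisimple Lie algebra decomposes uniquely as the direct sum of simple ideals, one per connected component of its Dynkin diagram, so g ≅ A_4 ⊕ C_4 (dimension 24 + 36 = 60).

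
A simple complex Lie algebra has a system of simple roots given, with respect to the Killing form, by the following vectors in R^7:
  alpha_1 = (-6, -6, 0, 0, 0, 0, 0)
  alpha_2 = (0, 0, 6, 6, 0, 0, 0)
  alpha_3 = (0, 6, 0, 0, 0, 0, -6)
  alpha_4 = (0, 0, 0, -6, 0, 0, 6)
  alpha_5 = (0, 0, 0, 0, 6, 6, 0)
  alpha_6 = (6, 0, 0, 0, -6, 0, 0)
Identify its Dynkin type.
A6

Compute the Cartan integers a_ij = 2(alpha_i, alpha_j)/(alpha_j, alpha_j); the resulting 6x6 Cartan matrix is
[[2, 0, -1, 0, 0, -1], [0, 2, 0, -1, 0, 0], [-1, 0, 2, -1, 0, 0], [0, -1, -1, 2, 0, 0], [0, 0, 0, 0, 2, -1], [-1, 0, 0, 0, -1, 2]].
All simple roots have the same length, so the diagram is simply laced. The associated Dynkin diagram is a chain of 6 nodes with single edges (A_6), so the type is A_6 (the algebra sl(7)).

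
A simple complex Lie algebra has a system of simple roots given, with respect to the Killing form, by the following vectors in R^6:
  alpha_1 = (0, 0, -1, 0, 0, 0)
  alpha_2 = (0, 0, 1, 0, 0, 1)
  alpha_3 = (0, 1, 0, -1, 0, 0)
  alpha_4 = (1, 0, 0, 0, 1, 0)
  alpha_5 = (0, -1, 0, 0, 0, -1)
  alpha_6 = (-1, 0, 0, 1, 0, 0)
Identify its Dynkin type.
type B_6

Compute the Cartan integers a_ij = 2(alpha_i, alpha_j)/(alpha_j, alpha_j); the resulting 6x6 Cartan matrix is
[[2, -1, 0, 0, 0, 0], [-2, 2, 0, 0, -1, 0], [0, 0, 2, 0, -1, -1], [0, 0, 0, 2, 0, -1], [0, -1, -1, 0, 2, 0], [0, 0, -1, -1, 0, 2]].
The roots have two lengths (squared-length ratio 2:1); the short ones are alpha_{1}. The associated Dynkin diagram is a chain of 6 nodes with a double edge at one end; the terminal node there is the unique short simple root (B_6), so the type is B_6 (the algebra so(13)).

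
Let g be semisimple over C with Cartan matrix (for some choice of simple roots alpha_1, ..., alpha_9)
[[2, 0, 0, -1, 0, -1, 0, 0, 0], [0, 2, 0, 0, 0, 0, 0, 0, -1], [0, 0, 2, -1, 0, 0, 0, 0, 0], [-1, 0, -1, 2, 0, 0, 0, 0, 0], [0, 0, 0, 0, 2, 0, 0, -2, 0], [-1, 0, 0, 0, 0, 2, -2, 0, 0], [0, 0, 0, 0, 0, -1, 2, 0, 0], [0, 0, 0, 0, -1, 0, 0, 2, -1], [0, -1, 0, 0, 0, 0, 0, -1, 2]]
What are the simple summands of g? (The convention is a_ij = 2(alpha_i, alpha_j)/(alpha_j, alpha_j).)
The diagram associated to this matrix has two connected components: the simple roots {alpha_1, alpha_3, alpha_4, alpha_6, alpha_7} form a chain of 5 nodes with a double edge at one end; the terminal node there is the unique short simple root (B_5), and {alpha_2, alpha_5, alpha_8, alpha_9} form a chain of 4 nodes with a double edge at one end; the terminal node there is the unique long simple root (C_4). A semisimple Lie algebra decomposes uniquely as the direct sum of simple ideals, one per connected component of its Dynkin diagram, so g ≅ B_5 ⊕ C_4 (dimension 55 + 36 = 91).

B_5 + C_4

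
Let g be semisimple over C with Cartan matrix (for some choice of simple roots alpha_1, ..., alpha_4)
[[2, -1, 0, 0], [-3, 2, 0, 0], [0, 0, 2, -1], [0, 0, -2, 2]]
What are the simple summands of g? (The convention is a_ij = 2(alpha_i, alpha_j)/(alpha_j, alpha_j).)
type B_2 ⊕ type G_2

The diagram associated to this matrix has two connected components: the simple roots {alpha_3, alpha_4} form a chain of 2 nodes with a double edge at one end; the terminal node there is the unique short simple root (B_2), and {alpha_1, alpha_2} form two nodes joined by a triple edge (G_2). A semisimple Lie algebra decomposes uniquely as the direct sum of simple ideals, one per connected component of its Dynkin diagram, so g ≅ B_2 ⊕ G_2 (dimension 10 + 14 = 24).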